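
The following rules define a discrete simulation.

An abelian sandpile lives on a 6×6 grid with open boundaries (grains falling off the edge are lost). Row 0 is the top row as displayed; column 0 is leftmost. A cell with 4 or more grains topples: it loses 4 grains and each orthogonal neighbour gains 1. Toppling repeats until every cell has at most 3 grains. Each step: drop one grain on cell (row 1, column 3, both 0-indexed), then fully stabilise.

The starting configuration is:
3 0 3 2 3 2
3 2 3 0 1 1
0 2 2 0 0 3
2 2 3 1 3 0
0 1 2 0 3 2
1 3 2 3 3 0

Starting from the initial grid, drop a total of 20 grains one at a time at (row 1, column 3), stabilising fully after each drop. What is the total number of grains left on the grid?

k=0  3 0 3 2 3 2
3 2 3 0 1 1
0 2 2 0 0 3
2 2 3 1 3 0
0 1 2 0 3 2
1 3 2 3 3 0
k=1  3 0 3 2 3 2
3 2 3 1 1 1
0 2 2 0 0 3
2 2 3 1 3 0
0 1 2 0 3 2
1 3 2 3 3 0
k=2  3 0 3 2 3 2
3 2 3 2 1 1
0 2 2 0 0 3
2 2 3 1 3 0
0 1 2 0 3 2
1 3 2 3 3 0
k=3  3 0 3 2 3 2
3 2 3 3 1 1
0 2 2 0 0 3
2 2 3 1 3 0
0 1 2 0 3 2
1 3 2 3 3 0
k=4  3 1 1 1 0 3
3 3 1 2 3 1
0 2 3 1 0 3
2 2 3 1 3 0
0 1 2 0 3 2
1 3 2 3 3 0
k=5  3 1 1 1 0 3
3 3 1 3 3 1
0 2 3 1 0 3
2 2 3 1 3 0
0 1 2 0 3 2
1 3 2 3 3 0
k=6  3 1 1 2 1 3
3 3 2 1 0 2
0 2 3 2 1 3
2 2 3 1 3 0
0 1 2 0 3 2
1 3 2 3 3 0
k=7  3 1 1 2 1 3
3 3 2 2 0 2
0 2 3 2 1 3
2 2 3 1 3 0
0 1 2 0 3 2
1 3 2 3 3 0
k=8  3 1 1 2 1 3
3 3 2 3 0 2
0 2 3 2 1 3
2 2 3 1 3 0
0 1 2 0 3 2
1 3 2 3 3 0
k=9  3 1 1 3 1 3
3 3 3 0 1 2
0 2 3 3 1 3
2 2 3 1 3 0
0 1 2 0 3 2
1 3 2 3 3 0
k=10  3 1 1 3 1 3
3 3 3 1 1 2
0 2 3 3 1 3
2 2 3 1 3 0
0 1 2 0 3 2
1 3 2 3 3 0
k=11  3 1 1 3 1 3
3 3 3 2 1 2
0 2 3 3 1 3
2 2 3 1 3 0
0 1 2 0 3 2
1 3 2 3 3 0
k=12  3 1 1 3 1 3
3 3 3 3 1 2
0 2 3 3 1 3
2 2 3 1 3 0
0 1 2 0 3 2
1 3 2 3 3 0
k=13  0 3 3 0 2 3
1 2 2 3 2 2
2 1 3 1 2 3
3 0 1 3 3 0
0 2 3 0 3 2
1 3 2 3 3 0
k=14  0 3 3 1 2 3
1 2 3 0 3 2
2 1 3 2 2 3
3 0 1 3 3 0
0 2 3 0 3 2
1 3 2 3 3 0
k=15  0 3 3 1 2 3
1 2 3 1 3 2
2 1 3 2 2 3
3 0 1 3 3 0
0 2 3 0 3 2
1 3 2 3 3 0
k=16  0 3 3 1 2 3
1 2 3 2 3 2
2 1 3 2 2 3
3 0 1 3 3 0
0 2 3 0 3 2
1 3 2 3 3 0
k=17  0 3 3 1 2 3
1 2 3 3 3 2
2 1 3 2 2 3
3 0 1 3 3 0
0 2 3 0 3 2
1 3 2 3 3 0
k=18  1 1 3 1 2 1
2 1 0 2 0 2
2 3 2 3 3 1
3 0 3 1 2 2
0 2 3 3 1 3
1 3 3 0 1 1
k=19  1 1 3 1 2 1
2 1 0 3 0 2
2 3 2 3 3 1
3 0 3 1 2 2
0 2 3 3 1 3
1 3 3 0 1 1
k=20  1 1 3 2 2 1
2 1 1 1 2 2
2 3 3 1 0 2
3 0 3 2 3 2
0 2 3 3 1 3
1 3 3 0 1 1

64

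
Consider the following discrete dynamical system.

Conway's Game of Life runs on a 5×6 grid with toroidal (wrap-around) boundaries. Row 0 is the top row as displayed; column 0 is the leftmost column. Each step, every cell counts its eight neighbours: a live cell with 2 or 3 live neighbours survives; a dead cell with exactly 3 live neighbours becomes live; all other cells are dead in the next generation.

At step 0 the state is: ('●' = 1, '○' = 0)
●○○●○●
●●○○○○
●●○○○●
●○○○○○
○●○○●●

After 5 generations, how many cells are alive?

[0] ●○○●○●
●●○○○○
●●○○○●
●○○○○○
○●○○●●
[1] ○○●○○○
○○●○●○
○○○○○●
○○○○●○
○●○○●○
[2] ○●●○○○
○○○●○○
○○○●●●
○○○○●●
○○○●○○
[3] ○○●●○○
○○○●○○
○○○●○●
○○○○○●
○○●●●○
[4] ○○○○○○
○○○●○○
○○○○○○
○○●○○●
○○●○●○
[5] ○○○●○○
○○○○○○
○○○○○○
○○○●○○
○○○●○○

3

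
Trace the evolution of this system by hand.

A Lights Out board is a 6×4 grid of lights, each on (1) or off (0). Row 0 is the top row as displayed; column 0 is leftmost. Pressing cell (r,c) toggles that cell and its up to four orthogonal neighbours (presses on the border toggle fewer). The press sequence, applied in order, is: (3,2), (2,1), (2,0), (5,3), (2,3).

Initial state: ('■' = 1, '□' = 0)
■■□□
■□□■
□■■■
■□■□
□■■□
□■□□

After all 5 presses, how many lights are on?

9

k=0  ■■□□
■□□■
□■■■
■□■□
□■■□
□■□□
k=1  ■■□□
■□□■
□■□■
■■□■
□■□□
□■□□
k=2  ■■□□
■■□■
■□■■
■□□■
□■□□
□■□□
k=3  ■■□□
□■□■
□■■■
□□□■
□■□□
□■□□
k=4  ■■□□
□■□■
□■■■
□□□■
□■□■
□■■■
k=5  ■■□□
□■□□
□■□□
□□□□
□■□■
□■■■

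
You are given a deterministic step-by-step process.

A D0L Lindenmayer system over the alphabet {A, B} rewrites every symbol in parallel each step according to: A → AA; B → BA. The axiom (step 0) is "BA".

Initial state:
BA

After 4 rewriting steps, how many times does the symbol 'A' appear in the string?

step 0: BA
step 1: BAAA
step 2: BAAAAAAA
step 3: BAAAAAAAAAAAAAAA
step 4: BAAAAAAAAAAAAAAAAAAAAAAAAAAAAAAA

31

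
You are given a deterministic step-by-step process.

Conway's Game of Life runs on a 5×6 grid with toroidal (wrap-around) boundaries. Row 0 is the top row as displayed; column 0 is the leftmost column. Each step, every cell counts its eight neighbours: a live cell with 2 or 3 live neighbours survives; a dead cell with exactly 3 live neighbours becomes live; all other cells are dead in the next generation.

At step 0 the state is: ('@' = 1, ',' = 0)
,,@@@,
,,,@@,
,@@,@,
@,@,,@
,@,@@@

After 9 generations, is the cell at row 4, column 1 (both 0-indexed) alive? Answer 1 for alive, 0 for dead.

[0] ,,@@@,
,,,@@,
,@@,@,
@,@,,@
,@,@@@
[1] ,,,,,,
,@,,,@
@@@,@,
,,,,,,
,@,,,,
[2] @,,,,,
,@@,,@
@@@,,@
@,@,,,
,,,,,,
[3] @@,,,,
,,@,,@
,,,@,@
@,@,,@
,@,,,,
[4] @@@,,,
,@@,@@
,@@@,@
@@@,@@
,,@,,@
[5] ,,,,@,
,,,,@@
,,,,,,
,,,,,,
,,,,@,
[6] ,,,@@,
,,,,@@
,,,,,,
,,,,,,
,,,,,,
[7] ,,,@@@
,,,@@@
,,,,,,
,,,,,,
,,,,,,
[8] ,,,@,@
,,,@,@
,,,,@,
,,,,,,
,,,,@,
[9] ,,,@,@
,,,@,@
,,,,@,
,,,,,,
,,,,@,

0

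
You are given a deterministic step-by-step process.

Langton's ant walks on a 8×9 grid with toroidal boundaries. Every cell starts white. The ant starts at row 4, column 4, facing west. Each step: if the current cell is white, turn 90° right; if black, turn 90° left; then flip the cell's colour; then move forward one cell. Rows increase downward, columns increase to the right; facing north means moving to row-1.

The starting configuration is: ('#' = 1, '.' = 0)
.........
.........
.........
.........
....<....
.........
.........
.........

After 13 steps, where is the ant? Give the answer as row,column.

5,4

0) .........
.........
.........
.........
....<....
.........
.........
.........
1) .........
.........
.........
....^....
....#....
.........
.........
.........
2) .........
.........
.........
....#>...
....#....
.........
.........
.........
3) .........
.........
.........
....##...
....#v...
.........
.........
.........
4) .........
.........
.........
....##...
....<#...
.........
.........
.........
5) .........
.........
.........
....##...
.....#...
....v....
.........
.........
6) .........
.........
.........
....##...
.....#...
...<#....
.........
.........
7) .........
.........
.........
....##...
...^.#...
...##....
.........
.........
8) .........
.........
.........
....##...
...#>#...
...##....
.........
.........
9) .........
.........
.........
....##...
...###...
...#v....
.........
.........
10) .........
.........
.........
....##...
...###...
...#.>...
.........
.........
11) .........
.........
.........
....##...
...###...
...#.#...
.....v...
.........
12) .........
.........
.........
....##...
...###...
...#.#...
....<#...
.........
13) .........
.........
.........
....##...
...###...
...#^#...
....##...
.........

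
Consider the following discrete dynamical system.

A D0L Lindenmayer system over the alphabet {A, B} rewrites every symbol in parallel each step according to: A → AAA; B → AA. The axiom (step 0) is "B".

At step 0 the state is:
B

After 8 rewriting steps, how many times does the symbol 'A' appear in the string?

4374

k=0  B
k=1  AA
k=2  AAAAAA
k=3  AAAAAAAAAAAAAAAAAA
k=4  AAAAAAAAAAAAAAAAAAAAAAAAAAAAAAAAAAAAAAAAAAAAAAAAAAAAAA
k=5  AAAAAAAAAAAAAAAAAAAAAAAAAAAAAAAAAAAAAAAAAAAAAAAAAAAAAAAAAA…AAAAAAAAAAAAAAAAAAAAAAAAAAAAAAAAAAAAAAAAAAAAAAAAAAAAAAAAAA  (len 162)
k=6  AAAAAAAAAAAAAAAAAAAAAAAAAAAAAAAAAAAAAAAAAAAAAAAAAAAAAAAAAA…AAAAAAAAAAAAAAAAAAAAAAAAAAAAAAAAAAAAAAAAAAAAAAAAAAAAAAAAAA  (len 486)
k=7  AAAAAAAAAAAAAAAAAAAAAAAAAAAAAAAAAAAAAAAAAAAAAAAAAAAAAAAAAA…AAAAAAAAAAAAAAAAAAAAAAAAAAAAAAAAAAAAAAAAAAAAAAAAAAAAAAAAAA  (len 1458)
k=8  AAAAAAAAAAAAAAAAAAAAAAAAAAAAAAAAAAAAAAAAAAAAAAAAAAAAAAAAAA…AAAAAAAAAAAAAAAAAAAAAAAAAAAAAAAAAAAAAAAAAAAAAAAAAAAAAAAAAA  (len 4374)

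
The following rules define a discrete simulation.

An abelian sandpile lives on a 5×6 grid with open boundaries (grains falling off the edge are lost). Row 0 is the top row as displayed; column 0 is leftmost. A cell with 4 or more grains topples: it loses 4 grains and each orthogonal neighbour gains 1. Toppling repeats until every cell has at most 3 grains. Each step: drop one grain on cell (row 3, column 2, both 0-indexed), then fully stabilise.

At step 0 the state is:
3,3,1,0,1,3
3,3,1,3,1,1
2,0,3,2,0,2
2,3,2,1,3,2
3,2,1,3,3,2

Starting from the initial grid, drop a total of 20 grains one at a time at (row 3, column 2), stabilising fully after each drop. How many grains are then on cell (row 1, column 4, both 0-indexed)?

2

gen 0: 3,3,1,0,1,3
3,3,1,3,1,1
2,0,3,2,0,2
2,3,2,1,3,2
3,2,1,3,3,2
gen 1: 3,3,1,0,1,3
3,3,1,3,1,1
2,0,3,2,0,2
2,3,3,1,3,2
3,2,1,3,3,2
gen 2: 3,3,1,0,1,3
3,3,2,3,1,1
2,2,0,3,0,2
3,0,2,2,3,2
3,3,2,3,3,2
gen 3: 3,3,1,0,1,3
3,3,2,3,1,1
2,2,0,3,0,2
3,0,3,2,3,2
3,3,2,3,3,2
gen 4: 3,3,1,0,1,3
3,3,2,3,1,1
2,2,1,3,0,2
3,1,0,3,3,2
3,3,3,3,3,2
gen 5: 3,3,1,0,1,3
3,3,2,3,1,1
2,2,1,3,0,2
3,1,1,3,3,2
3,3,3,3,3,2
gen 6: 3,3,1,0,1,3
3,3,2,3,1,1
2,2,1,3,0,2
3,1,2,3,3,2
3,3,3,3,3,2
gen 7: 3,3,1,0,1,3
3,3,2,3,1,1
2,2,1,3,0,2
3,1,3,3,3,2
3,3,3,3,3,2
gen 8: 3,3,1,1,1,3
3,3,3,0,2,1
3,3,3,1,2,2
1,0,3,3,1,3
1,2,2,2,1,3
gen 9: 1,1,3,1,1,3
2,3,1,1,2,1
1,2,2,3,2,2
2,2,2,0,2,3
1,2,3,3,1,3
gen 10: 1,1,3,1,1,3
2,3,1,1,2,1
1,2,2,3,2,2
2,2,3,0,2,3
1,2,3,3,1,3
gen 11: 1,1,3,1,1,3
2,3,1,1,2,1
1,2,3,3,2,2
2,3,1,2,2,3
1,3,1,0,2,3
gen 12: 1,1,3,1,1,3
2,3,1,1,2,1
1,2,3,3,2,2
2,3,2,2,2,3
1,3,1,0,2,3
gen 13: 1,1,3,1,1,3
2,3,1,1,2,1
1,2,3,3,2,2
2,3,3,2,2,3
1,3,1,0,2,3
gen 14: 1,2,3,1,1,3
3,0,3,2,2,1
2,1,2,1,3,2
3,2,3,0,3,3
2,0,3,1,2,3
gen 15: 1,2,3,1,1,3
3,0,3,2,2,1
2,1,3,1,3,2
3,3,1,1,3,3
2,1,0,2,2,3
gen 16: 1,2,3,1,1,3
3,0,3,2,2,1
2,1,3,1,3,2
3,3,2,1,3,3
2,1,0,2,2,3
gen 17: 1,2,3,1,1,3
3,0,3,2,2,1
2,1,3,1,3,2
3,3,3,1,3,3
2,1,0,2,2,3
gen 18: 1,3,0,2,1,3
3,1,1,3,2,1
3,3,1,2,3,2
0,1,2,2,3,3
3,2,1,2,2,3
gen 19: 1,3,0,2,1,3
3,1,1,3,2,1
3,3,1,2,3,2
0,1,3,2,3,3
3,2,1,2,2,3
gen 20: 1,3,0,2,1,3
3,1,1,3,2,1
3,3,2,2,3,2
0,2,0,3,3,3
3,2,2,2,2,3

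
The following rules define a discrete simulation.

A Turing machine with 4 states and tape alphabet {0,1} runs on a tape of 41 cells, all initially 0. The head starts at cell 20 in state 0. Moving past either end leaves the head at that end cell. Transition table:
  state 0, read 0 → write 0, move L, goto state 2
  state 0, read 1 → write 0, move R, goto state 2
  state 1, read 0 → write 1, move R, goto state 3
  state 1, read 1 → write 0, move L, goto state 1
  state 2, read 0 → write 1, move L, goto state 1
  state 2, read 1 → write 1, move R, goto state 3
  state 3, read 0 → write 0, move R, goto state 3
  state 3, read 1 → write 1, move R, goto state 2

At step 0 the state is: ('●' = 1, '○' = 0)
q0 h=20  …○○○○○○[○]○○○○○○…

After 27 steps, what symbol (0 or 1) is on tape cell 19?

0) q0 h=20  …○○○○○○[○]○○○○○○…
1) q2 h=19  …○○○○○○[○]○○○○○○…
2) q1 h=18  …○○○○○○[○]●○○○○○…
3) q3 h=19  …○○○○○●[●]○○○○○○…
4) q2 h=20  …○○○○●●[○]○○○○○○…
5) q1 h=19  …○○○○○●[●]●○○○○○…
6) q1 h=18  …○○○○○○[●]○●○○○○…
7) q1 h=17  …○○○○○○[○]○○●○○○…
8) q3 h=18  …○○○○○●[○]○●○○○○…
9) q3 h=19  …○○○○●○[○]●○○○○○…
10) q3 h=20  …○○○●○○[●]○○○○○○…
11) q2 h=21  …○○●○○●[○]○○○○○○…
12) q1 h=20  …○○○●○○[●]●○○○○○…
13) q1 h=19  …○○○○●○[○]○●○○○○…
14) q3 h=20  …○○○●○●[○]●○○○○○…
15) q3 h=21  …○○●○●○[●]○○○○○○…
16) q2 h=22  …○●○●○●[○]○○○○○○…
17) q1 h=21  …○○●○●○[●]●○○○○○…
18) q1 h=20  …○○○●○●[○]○●○○○○…
19) q3 h=21  …○○●○●●[○]●○○○○○…
20) q3 h=22  …○●○●●○[●]○○○○○○…
21) q2 h=23  …●○●●○●[○]○○○○○○…
22) q1 h=22  …○●○●●○[●]●○○○○○…
23) q1 h=21  …○○●○●●[○]○●○○○○…
24) q3 h=22  …○●○●●●[○]●○○○○○…
25) q3 h=23  …●○●●●○[●]○○○○○○…
26) q2 h=24  …○●●●○●[○]○○○○○○…
27) q1 h=23  …●○●●●○[●]●○○○○○…

1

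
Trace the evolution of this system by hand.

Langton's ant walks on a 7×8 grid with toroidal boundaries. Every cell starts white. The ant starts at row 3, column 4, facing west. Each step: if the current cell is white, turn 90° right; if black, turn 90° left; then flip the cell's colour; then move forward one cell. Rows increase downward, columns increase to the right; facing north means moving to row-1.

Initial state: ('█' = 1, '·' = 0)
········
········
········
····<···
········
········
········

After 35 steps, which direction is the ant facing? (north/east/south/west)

north

gen 0: ········
········
········
····<···
········
········
········
gen 1: ········
········
····^···
····█···
········
········
········
gen 2: ········
········
····█>··
····█···
········
········
········
gen 3: ········
········
····██··
····█v··
········
········
········
gen 4: ········
········
····██··
····<█··
········
········
········
gen 5: ········
········
····██··
·····█··
····v···
········
········
gen 6: ········
········
····██··
·····█··
···<█···
········
········
gen 7: ········
········
····██··
···^·█··
···██···
········
········
gen 8: ········
········
····██··
···█>█··
···██···
········
········
gen 9: ········
········
····██··
···███··
···█v···
········
········
gen 10: ········
········
····██··
···███··
···█·>··
········
········
gen 11: ········
········
····██··
···███··
···█·█··
·····v··
········
gen 12: ········
········
····██··
···███··
···█·█··
····<█··
········
gen 13: ········
········
····██··
···███··
···█^█··
····██··
········
gen 14: ········
········
····██··
···███··
···██>··
····██··
········
gen 15: ········
········
····██··
···██^··
···██···
····██··
········
gen 16: ········
········
····██··
···█<···
···██···
····██··
········
gen 17: ········
········
····██··
···█····
···█v···
····██··
········
gen 18: ········
········
····██··
···█····
···█·>··
····██··
········
gen 19: ········
········
····██··
···█····
···█·█··
····█v··
········
gen 20: ········
········
····██··
···█····
···█·█··
····█·>·
········
gen 21: ········
········
····██··
···█····
···█·█··
····█·█·
······v·
gen 22: ········
········
····██··
···█····
···█·█··
····█·█·
·····<█·
gen 23: ········
········
····██··
···█····
···█·█··
····█^█·
·····██·
gen 24: ········
········
····██··
···█····
···█·█··
····██>·
·····██·
gen 25: ········
········
····██··
···█····
···█·█^·
····██··
·····██·
gen 26: ········
········
····██··
···█····
···█·██>
····██··
·····██·
gen 27: ········
········
····██··
···█····
···█·███
····██·v
·····██·
gen 28: ········
········
····██··
···█····
···█·███
····██<█
·····██·
gen 29: ········
········
····██··
···█····
···█·█^█
····████
·····██·
gen 30: ········
········
····██··
···█····
···█·<·█
····████
·····██·
gen 31: ········
········
····██··
···█····
···█···█
····█v██
·····██·
gen 32: ········
········
····██··
···█····
···█···█
····█·>█
·····██·
gen 33: ········
········
····██··
···█····
···█··^█
····█··█
·····██·
gen 34: ········
········
····██··
···█····
···█··█>
····█··█
·····██·
gen 35: ········
········
····██··
···█···^
···█··█·
····█··█
·····██·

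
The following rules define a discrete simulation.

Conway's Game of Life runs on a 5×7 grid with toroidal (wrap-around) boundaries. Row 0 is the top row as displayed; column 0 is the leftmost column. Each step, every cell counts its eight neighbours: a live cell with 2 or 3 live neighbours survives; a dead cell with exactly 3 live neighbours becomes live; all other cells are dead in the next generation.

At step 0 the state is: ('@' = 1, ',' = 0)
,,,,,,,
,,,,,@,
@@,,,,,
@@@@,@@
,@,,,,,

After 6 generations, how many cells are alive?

0) ,,,,,,,
,,,,,@,
@@,,,,,
@@@@,@@
,@,,,,,
1) ,,,,,,,
,,,,,,,
,,,,@@,
,,,,,,@
,@,,,,@
2) ,,,,,,,
,,,,,,,
,,,,,@,
@,,,,,@
@,,,,,,
3) ,,,,,,,
,,,,,,,
,,,,,,@
@,,,,,@
@,,,,,@
4) ,,,,,,,
,,,,,,,
@,,,,,@
,,,,,@,
@,,,,,@
5) ,,,,,,,
,,,,,,,
,,,,,,@
,,,,,@,
,,,,,,@
6) ,,,,,,,
,,,,,,,
,,,,,,,
,,,,,@@
,,,,,,,

2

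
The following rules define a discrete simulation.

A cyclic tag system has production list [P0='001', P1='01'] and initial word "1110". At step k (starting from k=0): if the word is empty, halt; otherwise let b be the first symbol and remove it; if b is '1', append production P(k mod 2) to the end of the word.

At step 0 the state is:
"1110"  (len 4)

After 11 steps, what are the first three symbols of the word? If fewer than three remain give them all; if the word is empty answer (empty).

k=0  "1110"  (len 4)
k=1  "110001"  (len 6)
k=2  "1000101"  (len 7)
k=3  "000101001"  (len 9)
k=4  "00101001"  (len 8)
k=5  "0101001"  (len 7)
k=6  "101001"  (len 6)
k=7  "01001001"  (len 8)
k=8  "1001001"  (len 7)
k=9  "001001001"  (len 9)
k=10  "01001001"  (len 8)
k=11  "1001001"  (len 7)

100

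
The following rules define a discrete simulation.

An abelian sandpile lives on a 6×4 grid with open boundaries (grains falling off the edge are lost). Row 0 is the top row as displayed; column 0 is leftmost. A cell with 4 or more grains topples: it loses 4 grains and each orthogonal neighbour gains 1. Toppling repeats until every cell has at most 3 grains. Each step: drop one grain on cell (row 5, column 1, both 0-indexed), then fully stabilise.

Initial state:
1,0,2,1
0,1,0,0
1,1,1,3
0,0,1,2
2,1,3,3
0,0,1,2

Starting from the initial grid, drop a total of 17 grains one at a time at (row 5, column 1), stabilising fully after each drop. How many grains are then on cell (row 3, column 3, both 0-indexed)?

3

0) 1,0,2,1
0,1,0,0
1,1,1,3
0,0,1,2
2,1,3,3
0,0,1,2
1) 1,0,2,1
0,1,0,0
1,1,1,3
0,0,1,2
2,1,3,3
0,1,1,2
2) 1,0,2,1
0,1,0,0
1,1,1,3
0,0,1,2
2,1,3,3
0,2,1,2
3) 1,0,2,1
0,1,0,0
1,1,1,3
0,0,1,2
2,1,3,3
0,3,1,2
4) 1,0,2,1
0,1,0,0
1,1,1,3
0,0,1,2
2,2,3,3
1,0,2,2
5) 1,0,2,1
0,1,0,0
1,1,1,3
0,0,1,2
2,2,3,3
1,1,2,2
6) 1,0,2,1
0,1,0,0
1,1,1,3
0,0,1,2
2,2,3,3
1,2,2,2
7) 1,0,2,1
0,1,0,0
1,1,1,3
0,0,1,2
2,2,3,3
1,3,2,2
8) 1,0,2,1
0,1,0,0
1,1,1,3
0,0,1,2
2,3,3,3
2,0,3,2
9) 1,0,2,1
0,1,0,0
1,1,1,3
0,0,1,2
2,3,3,3
2,1,3,2
10) 1,0,2,1
0,1,0,0
1,1,1,3
0,0,1,2
2,3,3,3
2,2,3,2
11) 1,0,2,1
0,1,0,0
1,1,1,3
0,0,1,2
2,3,3,3
2,3,3,2
12) 1,0,2,1
0,1,0,0
1,1,1,3
0,1,2,3
3,1,2,1
3,2,2,0
13) 1,0,2,1
0,1,0,0
1,1,1,3
0,1,2,3
3,1,2,1
3,3,2,0
14) 1,0,2,1
0,1,0,0
1,1,1,3
1,1,2,3
0,3,2,1
1,1,3,0
15) 1,0,2,1
0,1,0,0
1,1,1,3
1,1,2,3
0,3,2,1
1,2,3,0
16) 1,0,2,1
0,1,0,0
1,1,1,3
1,1,2,3
0,3,2,1
1,3,3,0
17) 1,0,2,1
0,1,0,0
1,1,1,3
1,2,3,3
1,1,0,2
2,2,1,1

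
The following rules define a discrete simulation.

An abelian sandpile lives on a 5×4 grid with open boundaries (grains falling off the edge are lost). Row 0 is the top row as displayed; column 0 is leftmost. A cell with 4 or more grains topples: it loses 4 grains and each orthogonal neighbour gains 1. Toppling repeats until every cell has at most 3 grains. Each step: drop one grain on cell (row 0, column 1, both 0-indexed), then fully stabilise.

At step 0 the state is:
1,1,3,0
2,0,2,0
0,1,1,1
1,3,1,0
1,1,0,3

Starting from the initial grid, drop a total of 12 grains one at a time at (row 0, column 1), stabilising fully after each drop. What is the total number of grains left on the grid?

0) 1,1,3,0
2,0,2,0
0,1,1,1
1,3,1,0
1,1,0,3
1) 1,2,3,0
2,0,2,0
0,1,1,1
1,3,1,0
1,1,0,3
2) 1,3,3,0
2,0,2,0
0,1,1,1
1,3,1,0
1,1,0,3
3) 2,1,0,1
2,1,3,0
0,1,1,1
1,3,1,0
1,1,0,3
4) 2,2,0,1
2,1,3,0
0,1,1,1
1,3,1,0
1,1,0,3
5) 2,3,0,1
2,1,3,0
0,1,1,1
1,3,1,0
1,1,0,3
6) 3,0,1,1
2,2,3,0
0,1,1,1
1,3,1,0
1,1,0,3
7) 3,1,1,1
2,2,3,0
0,1,1,1
1,3,1,0
1,1,0,3
8) 3,2,1,1
2,2,3,0
0,1,1,1
1,3,1,0
1,1,0,3
9) 3,3,1,1
2,2,3,0
0,1,1,1
1,3,1,0
1,1,0,3
10) 0,1,2,1
3,3,3,0
0,1,1,1
1,3,1,0
1,1,0,3
11) 0,2,2,1
3,3,3,0
0,1,1,1
1,3,1,0
1,1,0,3
12) 0,3,2,1
3,3,3,0
0,1,1,1
1,3,1,0
1,1,0,3

28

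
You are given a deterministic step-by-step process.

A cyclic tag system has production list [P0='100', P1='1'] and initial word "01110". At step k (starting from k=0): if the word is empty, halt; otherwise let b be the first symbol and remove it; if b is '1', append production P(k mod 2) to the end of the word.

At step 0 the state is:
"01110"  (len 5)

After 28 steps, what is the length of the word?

0) "01110"  (len 5)
1) "1110"  (len 4)
2) "1101"  (len 4)
3) "101100"  (len 6)
4) "011001"  (len 6)
5) "11001"  (len 5)
6) "10011"  (len 5)
7) "0011100"  (len 7)
8) "011100"  (len 6)
9) "11100"  (len 5)
10) "11001"  (len 5)
11) "1001100"  (len 7)
12) "0011001"  (len 7)
13) "011001"  (len 6)
14) "11001"  (len 5)
15) "1001100"  (len 7)
16) "0011001"  (len 7)
17) "011001"  (len 6)
18) "11001"  (len 5)
19) "1001100"  (len 7)
20) "0011001"  (len 7)
21) "011001"  (len 6)
22) "11001"  (len 5)
23) "1001100"  (len 7)
24) "0011001"  (len 7)
25) "011001"  (len 6)
26) "11001"  (len 5)
27) "1001100"  (len 7)
28) "0011001"  (len 7)

7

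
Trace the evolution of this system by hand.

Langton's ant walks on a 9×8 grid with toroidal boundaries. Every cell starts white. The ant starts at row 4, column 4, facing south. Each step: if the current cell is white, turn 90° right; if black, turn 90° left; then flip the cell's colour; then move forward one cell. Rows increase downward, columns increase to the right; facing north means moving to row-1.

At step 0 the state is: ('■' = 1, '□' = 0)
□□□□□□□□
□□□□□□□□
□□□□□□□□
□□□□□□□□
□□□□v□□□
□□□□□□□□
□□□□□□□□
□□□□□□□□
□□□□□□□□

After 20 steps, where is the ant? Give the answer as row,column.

2,6

k=0  □□□□□□□□
□□□□□□□□
□□□□□□□□
□□□□□□□□
□□□□v□□□
□□□□□□□□
□□□□□□□□
□□□□□□□□
□□□□□□□□
k=1  □□□□□□□□
□□□□□□□□
□□□□□□□□
□□□□□□□□
□□□<■□□□
□□□□□□□□
□□□□□□□□
□□□□□□□□
□□□□□□□□
k=2  □□□□□□□□
□□□□□□□□
□□□□□□□□
□□□^□□□□
□□□■■□□□
□□□□□□□□
□□□□□□□□
□□□□□□□□
□□□□□□□□
k=3  □□□□□□□□
□□□□□□□□
□□□□□□□□
□□□■>□□□
□□□■■□□□
□□□□□□□□
□□□□□□□□
□□□□□□□□
□□□□□□□□
k=4  □□□□□□□□
□□□□□□□□
□□□□□□□□
□□□■■□□□
□□□■v□□□
□□□□□□□□
□□□□□□□□
□□□□□□□□
□□□□□□□□
k=5  □□□□□□□□
□□□□□□□□
□□□□□□□□
□□□■■□□□
□□□■□>□□
□□□□□□□□
□□□□□□□□
□□□□□□□□
□□□□□□□□
k=6  □□□□□□□□
□□□□□□□□
□□□□□□□□
□□□■■□□□
□□□■□■□□
□□□□□v□□
□□□□□□□□
□□□□□□□□
□□□□□□□□
k=7  □□□□□□□□
□□□□□□□□
□□□□□□□□
□□□■■□□□
□□□■□■□□
□□□□<■□□
□□□□□□□□
□□□□□□□□
□□□□□□□□
k=8  □□□□□□□□
□□□□□□□□
□□□□□□□□
□□□■■□□□
□□□■^■□□
□□□□■■□□
□□□□□□□□
□□□□□□□□
□□□□□□□□
k=9  □□□□□□□□
□□□□□□□□
□□□□□□□□
□□□■■□□□
□□□■■>□□
□□□□■■□□
□□□□□□□□
□□□□□□□□
□□□□□□□□
k=10  □□□□□□□□
□□□□□□□□
□□□□□□□□
□□□■■^□□
□□□■■□□□
□□□□■■□□
□□□□□□□□
□□□□□□□□
□□□□□□□□
k=11  □□□□□□□□
□□□□□□□□
□□□□□□□□
□□□■■■>□
□□□■■□□□
□□□□■■□□
□□□□□□□□
□□□□□□□□
□□□□□□□□
k=12  □□□□□□□□
□□□□□□□□
□□□□□□□□
□□□■■■■□
□□□■■□v□
□□□□■■□□
□□□□□□□□
□□□□□□□□
□□□□□□□□
k=13  □□□□□□□□
□□□□□□□□
□□□□□□□□
□□□■■■■□
□□□■■<■□
□□□□■■□□
□□□□□□□□
□□□□□□□□
□□□□□□□□
k=14  □□□□□□□□
□□□□□□□□
□□□□□□□□
□□□■■^■□
□□□■■■■□
□□□□■■□□
□□□□□□□□
□□□□□□□□
□□□□□□□□
k=15  □□□□□□□□
□□□□□□□□
□□□□□□□□
□□□■<□■□
□□□■■■■□
□□□□■■□□
□□□□□□□□
□□□□□□□□
□□□□□□□□
k=16  □□□□□□□□
□□□□□□□□
□□□□□□□□
□□□■□□■□
□□□■v■■□
□□□□■■□□
□□□□□□□□
□□□□□□□□
□□□□□□□□
k=17  □□□□□□□□
□□□□□□□□
□□□□□□□□
□□□■□□■□
□□□■□>■□
□□□□■■□□
□□□□□□□□
□□□□□□□□
□□□□□□□□
k=18  □□□□□□□□
□□□□□□□□
□□□□□□□□
□□□■□^■□
□□□■□□■□
□□□□■■□□
□□□□□□□□
□□□□□□□□
□□□□□□□□
k=19  □□□□□□□□
□□□□□□□□
□□□□□□□□
□□□■□■>□
□□□■□□■□
□□□□■■□□
□□□□□□□□
□□□□□□□□
□□□□□□□□
k=20  □□□□□□□□
□□□□□□□□
□□□□□□^□
□□□■□■□□
□□□■□□■□
□□□□■■□□
□□□□□□□□
□□□□□□□□
□□□□□□□□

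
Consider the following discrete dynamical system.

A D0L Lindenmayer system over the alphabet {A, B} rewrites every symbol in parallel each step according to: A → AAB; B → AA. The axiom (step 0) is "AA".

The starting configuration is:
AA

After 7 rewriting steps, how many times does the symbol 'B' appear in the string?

656

[0] AA
[1] AABAAB
[2] AABAABAAAABAABAA
[3] AABAABAAAABAABAAAABAABAABAABAAAABAABAAAABAAB
[4] AABAABAAAABAABAAAABAABAABAABAAAABAABAAAABAABAABAABAAAABAABAAAABAABAAAABAABAAAABAABAABAABAAAABAABAAAABAABAABAABAAAABAABAA
[5] AABAABAAAABAABAAAABAABAABAABAAAABAABAAAABAABAABAABAAAABAAB…BAABAAAABAABAAAABAABAAAABAABAAAABAABAABAABAAAABAABAAAABAAB  (len 328)
[6] AABAABAAAABAABAAAABAABAABAABAAAABAABAAAABAABAABAABAAAABAAB…BAABAAAABAABAAAABAABAABAABAAAABAABAAAABAABAABAABAAAABAABAA  (len 896)
[7] AABAABAAAABAABAAAABAABAABAABAAAABAABAAAABAABAABAABAAAABAAB…BAABAAAABAABAAAABAABAAAABAABAAAABAABAABAABAAAABAABAAAABAAB  (len 2448)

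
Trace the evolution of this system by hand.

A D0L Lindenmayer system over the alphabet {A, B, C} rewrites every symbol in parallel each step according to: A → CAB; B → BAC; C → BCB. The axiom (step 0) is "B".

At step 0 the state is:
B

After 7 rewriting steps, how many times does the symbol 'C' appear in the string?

729

gen 0: B
gen 1: BAC
gen 2: BACCABBCB
gen 3: BACCABBCBBCBCABBACBACBCBBAC
gen 4: BACCABBCBBCBCABBACBACBCBBACBACBCBBACBCBCABBACBACCABBCBBACCABBCBBACBCBBACBACCABBCB
gen 5: BACCABBCBBCBCABBACBACBCBBACBACBCBBACBCBCABBACBACCABBCBBACC…BBACBACCABBCBBACBCBBACBACCABBCBBACCABBCBBCBCABBACBACBCBBAC  (len 243)
gen 6: BACCABBCBBCBCABBACBACBCBBACBACBCBBACBCBCABBACBACCABBCBBACC…BBACBACBCBBACBCBCABBACBACCABBCBBACCABBCBBACBCBBACBACCABBCB  (len 729)
gen 7: BACCABBCBBCBCABBACBACBCBBACBACBCBBACBCBCABBACBACCABBCBBACC…BBACBACCABBCBBACBCBBACBACCABBCBBACCABBCBBCBCABBACBACBCBBAC  (len 2187)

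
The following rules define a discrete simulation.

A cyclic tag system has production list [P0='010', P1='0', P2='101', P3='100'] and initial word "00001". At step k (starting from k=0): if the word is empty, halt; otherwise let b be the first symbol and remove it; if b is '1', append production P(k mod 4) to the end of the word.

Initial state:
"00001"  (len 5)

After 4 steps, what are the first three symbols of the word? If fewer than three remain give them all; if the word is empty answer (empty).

1

gen 0: "00001"  (len 5)
gen 1: "0001"  (len 4)
gen 2: "001"  (len 3)
gen 3: "01"  (len 2)
gen 4: "1"  (len 1)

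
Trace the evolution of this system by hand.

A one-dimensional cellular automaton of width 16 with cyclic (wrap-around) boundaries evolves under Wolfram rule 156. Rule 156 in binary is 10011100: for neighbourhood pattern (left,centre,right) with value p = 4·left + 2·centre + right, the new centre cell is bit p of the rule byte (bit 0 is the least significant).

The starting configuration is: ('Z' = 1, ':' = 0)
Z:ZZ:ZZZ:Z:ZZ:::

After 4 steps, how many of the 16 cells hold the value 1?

step 0: Z:ZZ:ZZZ:Z:ZZ:::
step 1: Z:Z::ZZ::Z:Z:Z::
step 2: Z:ZZ:Z:Z:Z:Z:ZZ:
step 3: Z:Z::Z:Z:Z:Z:Z::
step 4: Z:ZZ:Z:Z:Z:Z:ZZ:

9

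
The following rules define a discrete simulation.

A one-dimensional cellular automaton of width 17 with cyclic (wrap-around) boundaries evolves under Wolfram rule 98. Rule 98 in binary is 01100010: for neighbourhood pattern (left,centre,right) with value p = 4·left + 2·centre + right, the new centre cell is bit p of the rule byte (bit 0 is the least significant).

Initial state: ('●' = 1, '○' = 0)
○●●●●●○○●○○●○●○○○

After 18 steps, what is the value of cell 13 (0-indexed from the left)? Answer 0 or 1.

step 0: ○●●●●●○○●○○●○●○○○
step 1: ●○○○○●○●○○●○●○○○○
step 2: ○○○○●○●○○●○●○○○○●
step 3: ○○○●○●○○●○●○○○○●○
step 4: ○○●○●○○●○●○○○○●○○
step 5: ○●○●○○●○●○○○○●○○○
step 6: ●○●○○●○●○○○○●○○○○
step 7: ○●○○●○●○○○○●○○○○●
step 8: ●○○●○●○○○○●○○○○●○
step 9: ○○●○●○○○○●○○○○●○●
step 10: ○●○●○○○○●○○○○●○●○
step 11: ●○●○○○○●○○○○●○●○○
step 12: ○●○○○○●○○○○●○●○○●
step 13: ●○○○○●○○○○●○●○○●○
step 14: ○○○○●○○○○●○●○○●○●
step 15: ○○○●○○○○●○●○○●○●○
step 16: ○○●○○○○●○●○○●○●○○
step 17: ○●○○○○●○●○○●○●○○○
step 18: ●○○○○●○●○○●○●○○○○

0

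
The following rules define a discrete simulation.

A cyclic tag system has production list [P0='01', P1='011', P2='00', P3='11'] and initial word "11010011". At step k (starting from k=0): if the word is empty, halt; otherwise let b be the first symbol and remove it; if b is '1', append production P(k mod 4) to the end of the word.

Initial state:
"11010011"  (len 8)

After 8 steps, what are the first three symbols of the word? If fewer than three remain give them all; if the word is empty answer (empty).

[0] "11010011"  (len 8)
[1] "101001101"  (len 9)
[2] "01001101011"  (len 11)
[3] "1001101011"  (len 10)
[4] "00110101111"  (len 11)
[5] "0110101111"  (len 10)
[6] "110101111"  (len 9)
[7] "1010111100"  (len 10)
[8] "01011110011"  (len 11)

010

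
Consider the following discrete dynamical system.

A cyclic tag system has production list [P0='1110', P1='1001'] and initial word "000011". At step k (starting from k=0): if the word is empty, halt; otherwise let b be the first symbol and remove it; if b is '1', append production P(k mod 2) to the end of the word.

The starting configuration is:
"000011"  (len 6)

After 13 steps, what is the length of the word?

[0] "000011"  (len 6)
[1] "00011"  (len 5)
[2] "0011"  (len 4)
[3] "011"  (len 3)
[4] "11"  (len 2)
[5] "11110"  (len 5)
[6] "11101001"  (len 8)
[7] "11010011110"  (len 11)
[8] "10100111101001"  (len 14)
[9] "01001111010011110"  (len 17)
[10] "1001111010011110"  (len 16)
[11] "0011110100111101110"  (len 19)
[12] "011110100111101110"  (len 18)
[13] "11110100111101110"  (len 17)

17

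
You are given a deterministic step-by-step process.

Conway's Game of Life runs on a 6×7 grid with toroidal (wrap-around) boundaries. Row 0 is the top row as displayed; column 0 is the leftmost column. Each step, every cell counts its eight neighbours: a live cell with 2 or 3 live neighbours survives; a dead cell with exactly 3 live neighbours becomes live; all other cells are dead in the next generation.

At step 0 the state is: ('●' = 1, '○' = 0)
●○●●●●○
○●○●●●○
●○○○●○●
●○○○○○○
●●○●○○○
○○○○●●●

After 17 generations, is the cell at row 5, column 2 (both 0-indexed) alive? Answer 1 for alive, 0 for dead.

0

step 0: ●○●●●●○
○●○●●●○
●○○○●○●
●○○○○○○
●●○●○○○
○○○○●●●
step 1: ●●●○○○○
○●○○○○○
●●○●●○●
○○○○○○○
●●○○●●○
○○○○○○○
step 2: ●●●○○○○
○○○●○○●
●●●○○○○
○○●●○○○
○○○○○○○
○○●○○○●
step 3: ●●●●○○●
○○○●○○●
●●○○○○○
○○●●○○○
○○●●○○○
●○●○○○○
step 4: ○○○●○○●
○○○●○○●
●●○●○○○
○○○●○○○
○○○○○○○
●○○○○○●
step 5: ○○○○○●●
○○○●●○●
●○○●●○○
○○●○○○○
○○○○○○○
●○○○○○●
step 6: ○○○○●○○
●○○●○○●
○○●○●●○
○○○●○○○
○○○○○○○
●○○○○●●
step 7: ○○○○●○○
○○○●○○●
○○●○●●●
○○○●●○○
○○○○○○●
○○○○○●●
step 8: ○○○○●○●
○○○●○○●
○○●○○○●
○○○●●○●
○○○○●○●
○○○○○●●
step 9: ●○○○●○●
●○○●○○●
●○●○●○●
●○○●●○●
●○○●●○●
●○○○●○●
step 10: ○●○●●○○
○○○●●○○
○○●○●○○
○○●○○○○
○●○○○○○
○●○○●○○
step 11: ○○○○○●○
○○○○○●○
○○●○●○○
○●●●○○○
○●●○○○○
●●○●●○○
step 12: ○○○○○●●
○○○○●●○
○●●○●○○
○○○○○○○
○○○○●○○
●●○●●○○
step 13: ●○○●○○●
○○○●●○●
○○○●●●○
○○○●○○○
○○○●●○○
●○○●●○●
step 14: ○○●○○○○
●○●○○○●
○○●○○●○
○○●○○●○
○○●○○●○
●○●○○○●
step 15: ○○●●○○○
○○●●○○●
○○●●○●○
○●●●●●●
○○●●○●○
○○●●○○●
step 16: ○●○○●○○
○●○○○○○
●○○○○○○
○●○○○○●
●○○○○○○
○●○○○○○
step 17: ●●●○○○○
●●○○○○○
●●○○○○○
○●○○○○●
●●○○○○○
●●○○○○○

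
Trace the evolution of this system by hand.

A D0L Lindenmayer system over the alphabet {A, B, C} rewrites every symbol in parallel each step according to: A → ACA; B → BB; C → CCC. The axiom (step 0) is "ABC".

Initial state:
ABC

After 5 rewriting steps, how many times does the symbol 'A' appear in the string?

[0] ABC
[1] ACABBCCC
[2] ACACCCACABBBBCCCCCCCCC
[3] ACACCCACACCCCCCCCCACACCCACABBBBBBBBCCCCCCCCCCCCCCCCCCCCCCCCCCC
[4] ACACCCACACCCCCCCCCACACCCACACCCCCCCCCCCCCCCCCCCCCCCCCCCACAC…CCCCCCCCCCCCCCCCCCCCCCCCCCCCCCCCCCCCCCCCCCCCCCCCCCCCCCCCCC  (len 178)
[5] ACACCCACACCCCCCCCCACACCCACACCCCCCCCCCCCCCCCCCCCCCCCCCCACAC…CCCCCCCCCCCCCCCCCCCCCCCCCCCCCCCCCCCCCCCCCCCCCCCCCCCCCCCCCC  (len 518)

32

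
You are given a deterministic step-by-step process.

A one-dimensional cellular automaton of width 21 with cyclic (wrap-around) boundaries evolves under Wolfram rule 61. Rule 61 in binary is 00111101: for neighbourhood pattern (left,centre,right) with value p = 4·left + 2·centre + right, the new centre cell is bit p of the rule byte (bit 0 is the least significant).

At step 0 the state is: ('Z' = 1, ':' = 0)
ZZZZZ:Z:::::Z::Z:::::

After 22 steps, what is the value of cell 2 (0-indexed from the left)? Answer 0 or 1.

1

k=0  ZZZZZ:Z:::::Z::Z:::::
k=1  Z::::ZZZZZZ:ZZ:ZZZZZ:
k=2  ZZZZ:Z:::::ZZ:ZZ::::Z
k=3  ::::ZZZZZZ:Z:ZZ:ZZZ:Z
k=4  ZZZ:Z:::::ZZZZ:ZZ::ZZ
k=5  :::ZZZZZZ:Z:::ZZ:Z:Z:
k=6  ZZ:Z:::::ZZZZ:Z:ZZZZZ
k=7  ::ZZZZZZ:Z:::ZZZZ::::
k=8  Z:Z:::::ZZZZ:Z:::ZZZZ
k=9  :ZZZZZZ:Z:::ZZZZ:Z:::
k=10  :Z:::::ZZZZ:Z:::ZZZZZ
k=11  ZZZZZZ:Z:::ZZZZ:Z::::
k=12  Z:::::ZZZZ:Z:::ZZZZZ:
k=13  ZZZZZ:Z:::ZZZZ:Z::::Z
k=14  :::::ZZZZ:Z:::ZZZZZ:Z
k=15  ZZZZ:Z:::ZZZZ:Z::::ZZ
k=16  ::::ZZZZ:Z:::ZZZZZ:Z:
k=17  ZZZ:Z:::ZZZZ:Z::::ZZZ
k=18  :::ZZZZ:Z:::ZZZZZ:Z::
k=19  ZZ:Z:::ZZZZ:Z::::ZZZZ
k=20  ::ZZZZ:Z:::ZZZZZ:Z:::
k=21  Z:Z:::ZZZZ:Z::::ZZZZZ
k=22  :ZZZZ:Z:::ZZZZZ:Z::::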